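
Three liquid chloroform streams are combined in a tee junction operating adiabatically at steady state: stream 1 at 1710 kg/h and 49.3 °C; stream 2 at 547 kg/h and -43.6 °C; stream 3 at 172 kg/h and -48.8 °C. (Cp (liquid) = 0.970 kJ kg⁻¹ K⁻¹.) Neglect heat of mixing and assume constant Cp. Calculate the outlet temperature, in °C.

T_out = 21.4 °C

No heat crosses the boundary, so H_out = H_in.
Σ ṁᵢCp,ᵢTᵢ = 1710×0.970×49.3 + 547×0.970×-43.6 + 172×0.970×-48.8 = 50498
Σ ṁᵢCp,ᵢ = 1710×0.970 + 547×0.970 + 172×0.970 = 2356.1
T_out = 50498 / 2356.1 = 21.433 °C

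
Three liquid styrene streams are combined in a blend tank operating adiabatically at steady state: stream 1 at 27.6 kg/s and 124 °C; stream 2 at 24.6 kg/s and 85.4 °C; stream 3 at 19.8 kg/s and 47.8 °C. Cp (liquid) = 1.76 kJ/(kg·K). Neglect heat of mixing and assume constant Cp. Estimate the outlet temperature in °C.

Energy balance with Q = 0: Σ ṁᵢCp,ᵢ(T_out − Tᵢ) = 0
T_out = Σ ṁᵢCp,ᵢTᵢ / Σ ṁᵢCp,ᵢ
      = 11387 / 126.72 = 89.857 °C

T_out = 89.9 °C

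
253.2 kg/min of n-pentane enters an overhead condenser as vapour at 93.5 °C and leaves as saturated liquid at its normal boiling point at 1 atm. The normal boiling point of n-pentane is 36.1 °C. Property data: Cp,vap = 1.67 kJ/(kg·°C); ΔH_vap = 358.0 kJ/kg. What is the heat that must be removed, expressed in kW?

Q_c = 1920 kW

vapour 93.5→36.1 °C: -95.858 kJ/kg
condensation at 36.1 °C: -358 kJ/kg
Δh = -95.858 + -358 = -453.86 kJ/kg
Q = ṁ·Δh = 253.2 kg/min × -453.86 kJ/kg = -114920 kJ/min
|Q| = 1915.3 kW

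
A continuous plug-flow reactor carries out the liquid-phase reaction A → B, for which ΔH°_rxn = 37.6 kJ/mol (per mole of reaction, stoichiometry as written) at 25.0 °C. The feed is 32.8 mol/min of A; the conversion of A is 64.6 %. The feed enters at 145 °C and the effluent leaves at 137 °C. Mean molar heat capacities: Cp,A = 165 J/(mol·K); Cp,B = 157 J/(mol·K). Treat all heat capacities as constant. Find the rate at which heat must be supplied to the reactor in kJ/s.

Q_in = 12.2 kJ/s

Extent of reaction ξ = 0.646 × 32.8 = 21.189 mol/min
Reaction term: ξ·ΔH°_rxn = 21.189 × 37.6 = 796.7 kJ/min
Sensible, feed 145→25 °C: -649.44 kJ/min
Outlet flows (mol/min): A 11.611, B 21.189
Sensible, products 25→137 °C: 587.16 kJ/min
Q = ΔH = 734.42 kJ/min = 12.24 kW
Heat supplied = 12.24 kJ/s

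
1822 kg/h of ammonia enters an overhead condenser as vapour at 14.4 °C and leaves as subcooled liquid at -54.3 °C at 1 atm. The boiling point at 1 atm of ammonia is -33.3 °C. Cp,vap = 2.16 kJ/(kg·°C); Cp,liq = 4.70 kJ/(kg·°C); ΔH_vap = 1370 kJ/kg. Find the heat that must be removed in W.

vapour 14.4→-33.3 °C: -103.03 kJ/kg
condensation at -33.3 °C: -1370 kJ/kg
liquid -33.3→-54.3 °C: -98.7 kJ/kg
Δh = -103.03 + -1370 + -98.7 = -1571.7 kJ/kg
Q = ṁ·Δh = 1822 kg/h × -1571.7 kJ/kg = -2.8637e+06 kJ/h
|Q| = 795.47 kW = 795470 W

Q_c = 795000 W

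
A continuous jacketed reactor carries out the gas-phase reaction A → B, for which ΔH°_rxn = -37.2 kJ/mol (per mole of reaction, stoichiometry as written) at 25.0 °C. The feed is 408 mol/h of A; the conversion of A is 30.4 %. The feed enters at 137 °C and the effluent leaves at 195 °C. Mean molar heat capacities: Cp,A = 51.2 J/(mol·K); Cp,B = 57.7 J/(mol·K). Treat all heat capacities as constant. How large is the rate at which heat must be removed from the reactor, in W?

Q_out = 907 W

Extent of reaction ξ = 0.304 × 408 = 124.03 mol/h
Reaction term: ξ·ΔH°_rxn = 124.03 × -37.2 = -4614 kJ/h
Sensible, feed 137→25 °C: -2339.6 kJ/h
Outlet flows (mol/h): A 283.97, B 124.03
Sensible, products 25→195 °C: 3688.3 kJ/h
Q = ΔH = -3265.3 kJ/h = -0.90704 kW
Heat removed = 907.04 W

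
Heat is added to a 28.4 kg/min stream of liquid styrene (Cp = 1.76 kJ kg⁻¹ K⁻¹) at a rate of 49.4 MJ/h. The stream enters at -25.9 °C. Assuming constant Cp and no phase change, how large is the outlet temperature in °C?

T_out = -9.43 °C

Q = 49.4 MJ/h = 823.33 kJ/min
ΔT = Q/(ṁ·Cp) = 823.33/(28.4×1.76) = 16.472 K
T_out = -25.9 + 16.472 = -9.4281 °C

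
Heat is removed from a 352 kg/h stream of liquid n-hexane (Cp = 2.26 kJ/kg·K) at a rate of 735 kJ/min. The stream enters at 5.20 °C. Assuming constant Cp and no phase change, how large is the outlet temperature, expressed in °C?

Q = 735 kJ/min = 44100 kJ/h
ΔT = Q/(ṁ·Cp) = 44100/(352×2.26) = 55.435 K
T_out = 5.20 − 55.435 = -50.235 °C

T_out = -50.2 °C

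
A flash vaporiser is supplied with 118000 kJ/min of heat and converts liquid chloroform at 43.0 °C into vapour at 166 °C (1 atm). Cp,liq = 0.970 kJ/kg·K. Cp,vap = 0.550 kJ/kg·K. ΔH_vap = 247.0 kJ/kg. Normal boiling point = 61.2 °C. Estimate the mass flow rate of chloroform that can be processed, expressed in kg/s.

Δh = 0.970×(61.2−43.0) + 247.0 + 0.550×(166−61.2) = 322.29 kJ/kg
Q = 118000 kJ/min = 1966.7 kJ/s = 1966.7 kJ/s
ṁ = Q/Δh = 1966.7 / 322.29 = 6.1021 kg/s

ṁ = 6.10 kg/s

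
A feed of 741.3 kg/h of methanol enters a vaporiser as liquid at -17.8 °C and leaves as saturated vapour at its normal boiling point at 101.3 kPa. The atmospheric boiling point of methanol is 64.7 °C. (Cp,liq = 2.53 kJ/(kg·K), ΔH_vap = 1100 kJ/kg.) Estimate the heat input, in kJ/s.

Q = 269 kJ/s

liquid -17.8→64.7 °C: 208.72 kJ/kg
vaporisation at 64.7 °C: 1100 kJ/kg
Δh = 208.72 + 1100 = 1308.7 kJ/kg
Q = ṁ·Δh = 741.3 kg/h × 1308.7 kJ/kg = 970160 kJ/h
|Q| = 269.49 kW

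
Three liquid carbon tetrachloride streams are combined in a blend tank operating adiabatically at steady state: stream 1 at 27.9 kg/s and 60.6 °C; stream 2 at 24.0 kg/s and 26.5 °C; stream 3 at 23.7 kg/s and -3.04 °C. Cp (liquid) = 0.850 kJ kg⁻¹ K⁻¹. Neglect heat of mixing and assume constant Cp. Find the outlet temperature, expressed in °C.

No heat crosses the boundary, so H_out = H_in.
Σ ṁᵢCp,ᵢTᵢ = 27.9×0.850×60.6 + 24.0×0.850×26.5 + 23.7×0.850×-3.04 = 1916.5
Σ ṁᵢCp,ᵢ = 27.9×0.850 + 24.0×0.850 + 23.7×0.850 = 64.26
T_out = 1916.5 / 64.26 = 29.824 °C

T_out = 29.8 °C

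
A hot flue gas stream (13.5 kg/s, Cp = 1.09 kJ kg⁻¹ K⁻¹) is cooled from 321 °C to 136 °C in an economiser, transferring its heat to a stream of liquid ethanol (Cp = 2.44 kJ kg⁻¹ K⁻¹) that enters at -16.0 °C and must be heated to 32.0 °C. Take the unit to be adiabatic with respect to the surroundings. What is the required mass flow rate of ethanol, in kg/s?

Heat released by hot stream: Q = 13.5 × 1.09 × (321 − 136) = 2722.3 kJ/s
Energy balance on cold side (adiabatic exchanger): Q = ṁ_c·Cp_c·(T_c,out − T_c,in)
ṁ_c = 2722.3 / [2.44 × (32.0 − -16.0)] = 23.243 kg/s

ṁ_c = 23.2 kg/s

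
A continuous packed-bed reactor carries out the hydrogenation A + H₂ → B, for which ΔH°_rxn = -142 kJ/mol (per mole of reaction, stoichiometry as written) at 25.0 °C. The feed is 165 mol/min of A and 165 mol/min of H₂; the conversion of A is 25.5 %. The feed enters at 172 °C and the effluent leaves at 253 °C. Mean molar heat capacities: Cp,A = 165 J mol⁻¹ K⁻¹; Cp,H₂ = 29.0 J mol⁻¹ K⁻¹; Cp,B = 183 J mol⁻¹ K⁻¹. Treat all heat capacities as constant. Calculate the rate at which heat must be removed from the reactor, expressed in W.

Q_out = 58100 W

Extent of reaction ξ = 0.255 × 165 = 42.075 mol/min
Reaction term: ξ·ΔH°_rxn = 42.075 × -142 = -5974.7 kJ/min
Sensible, feed 172→25 °C: -4705.5 kJ/min
Outlet flows (mol/min): A 122.92, H₂ 122.92, B 42.075
Sensible, products 25→253 °C: 7192.8 kJ/min
Q = ΔH = -3487.4 kJ/min = -58.123 kW
Heat removed = 58123 W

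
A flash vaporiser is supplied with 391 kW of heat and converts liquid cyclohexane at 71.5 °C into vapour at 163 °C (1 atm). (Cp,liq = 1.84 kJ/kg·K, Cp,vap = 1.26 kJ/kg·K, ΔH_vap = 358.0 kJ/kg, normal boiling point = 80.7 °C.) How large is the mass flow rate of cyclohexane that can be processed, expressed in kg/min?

ṁ = 49.0 kg/min

Δh = 1.84×(80.7−71.5) + 358.0 + 1.26×(163−80.7) = 478.63 kJ/kg
Q = 391 kW = 391 kJ/s = 23460 kJ/min
ṁ = Q/Δh = 23460 / 478.63 = 49.015 kg/min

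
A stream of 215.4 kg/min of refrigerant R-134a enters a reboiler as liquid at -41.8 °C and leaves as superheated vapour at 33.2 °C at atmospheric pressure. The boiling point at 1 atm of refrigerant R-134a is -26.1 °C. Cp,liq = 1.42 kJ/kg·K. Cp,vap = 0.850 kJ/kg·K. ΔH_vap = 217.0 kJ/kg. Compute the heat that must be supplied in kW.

Q = 1040 kW

liquid -41.8→-26.1 °C: 22.294 kJ/kg
vaporisation at -26.1 °C: 217 kJ/kg
vapour -26.1→33.2 °C: 50.405 kJ/kg
Δh = 22.294 + 217 + 50.405 = 289.7 kJ/kg
Q = ṁ·Δh = 215.4 kg/min × 289.7 kJ/kg = 62401 kJ/min
|Q| = 1040 kW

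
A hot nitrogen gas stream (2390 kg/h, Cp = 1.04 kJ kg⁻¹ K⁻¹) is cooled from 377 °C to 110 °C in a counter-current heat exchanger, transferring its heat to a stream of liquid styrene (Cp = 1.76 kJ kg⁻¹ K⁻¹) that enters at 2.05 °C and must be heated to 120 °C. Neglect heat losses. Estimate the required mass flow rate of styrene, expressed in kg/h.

Heat released by hot stream: Q = 2390 × 1.04 × (377 − 110) = 663660 kJ/h
Energy balance on cold side (adiabatic exchanger): Q = ṁ_c·Cp_c·(T_c,out − T_c,in)
ṁ_c = 663660 / [1.76 × (120 − 2.05)] = 3196.9 kg/h

ṁ_c = 3200 kg/h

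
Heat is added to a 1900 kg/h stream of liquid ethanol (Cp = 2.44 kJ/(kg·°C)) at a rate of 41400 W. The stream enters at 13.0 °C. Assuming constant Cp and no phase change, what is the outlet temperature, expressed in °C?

Q = 41400 W = 149040 kJ/h
ΔT = Q/(ṁ·Cp) = 149040/(1900×2.44) = 32.148 K
T_out = 13.0 + 32.148 = 45.148 °C

T_out = 45.1 °C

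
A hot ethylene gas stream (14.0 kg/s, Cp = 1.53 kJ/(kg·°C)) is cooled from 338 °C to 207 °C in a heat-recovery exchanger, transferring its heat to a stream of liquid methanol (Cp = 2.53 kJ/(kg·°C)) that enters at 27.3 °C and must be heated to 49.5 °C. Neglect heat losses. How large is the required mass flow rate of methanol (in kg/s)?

Heat released by hot stream: Q = 14.0 × 1.53 × (338 − 207) = 2806 kJ/s
Energy balance on cold side (adiabatic exchanger): Q = ṁ_c·Cp_c·(T_c,out − T_c,in)
ṁ_c = 2806 / [2.53 × (49.5 − 27.3)] = 49.959 kg/s

ṁ_c = 50.0 kg/s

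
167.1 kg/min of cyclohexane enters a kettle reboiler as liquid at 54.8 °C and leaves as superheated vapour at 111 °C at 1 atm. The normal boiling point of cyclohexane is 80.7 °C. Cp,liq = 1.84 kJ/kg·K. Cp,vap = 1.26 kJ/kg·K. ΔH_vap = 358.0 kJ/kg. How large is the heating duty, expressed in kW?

liquid 54.8→80.7 °C: 47.656 kJ/kg
vaporisation at 80.7 °C: 358 kJ/kg
vapour 80.7→111 °C: 38.178 kJ/kg
Δh = 47.656 + 358 + 38.178 = 443.83 kJ/kg
Q = ṁ·Δh = 167.1 kg/min × 443.83 kJ/kg = 74165 kJ/min
|Q| = 1236.1 kW

Q = 1240 kW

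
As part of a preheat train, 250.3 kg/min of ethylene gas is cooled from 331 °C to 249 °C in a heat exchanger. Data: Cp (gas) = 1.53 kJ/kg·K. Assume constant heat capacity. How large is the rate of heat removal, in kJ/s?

Q = ṁ·Cp·ΔT = 250.3 × 1.53 × (249 − 331) = -31403 kJ/min
Converting: 31403 / 60 s = 523.38 kW

Q_c = 523 kJ/s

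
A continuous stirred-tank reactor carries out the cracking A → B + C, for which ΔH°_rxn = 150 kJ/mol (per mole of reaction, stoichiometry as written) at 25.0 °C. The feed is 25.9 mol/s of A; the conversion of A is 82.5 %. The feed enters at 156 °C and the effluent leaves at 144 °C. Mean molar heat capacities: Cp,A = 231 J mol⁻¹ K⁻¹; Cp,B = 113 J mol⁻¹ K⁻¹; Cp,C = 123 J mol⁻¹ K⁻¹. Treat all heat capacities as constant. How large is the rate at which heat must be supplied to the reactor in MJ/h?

Q_in = 11300 MJ/h

Extent of reaction ξ = 0.825 × 25.9 = 21.367 mol/s
Reaction term: ξ·ΔH°_rxn = 21.367 × 150 = 3205.1 kJ/s
Sensible, feed 156→25 °C: -783.76 kJ/s
Outlet flows (mol/s): A 4.5325, B 21.367, C 21.367
Sensible, products 25→144 °C: 724.68 kJ/s
Q = ΔH = 3146 kJ/s = 3146 kW
Heat supplied = 11326 MJ/h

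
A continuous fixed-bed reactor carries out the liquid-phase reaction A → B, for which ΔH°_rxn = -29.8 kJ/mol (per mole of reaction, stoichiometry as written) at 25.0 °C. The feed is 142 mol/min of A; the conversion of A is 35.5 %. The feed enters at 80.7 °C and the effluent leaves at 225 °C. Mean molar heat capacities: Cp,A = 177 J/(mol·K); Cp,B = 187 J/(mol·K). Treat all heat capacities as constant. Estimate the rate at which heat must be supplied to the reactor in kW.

Q_in = 37.1 kW

Extent of reaction ξ = 0.355 × 142 = 50.41 mol/min
Reaction term: ξ·ΔH°_rxn = 50.41 × -29.8 = -1502.2 kJ/min
Sensible, feed 80.7→25 °C: -1400 kJ/min
Outlet flows (mol/min): A 91.59, B 50.41
Sensible, products 25→225 °C: 5127.6 kJ/min
Q = ΔH = 2225.4 kJ/min = 37.091 kW
Heat supplied = 37.091 kW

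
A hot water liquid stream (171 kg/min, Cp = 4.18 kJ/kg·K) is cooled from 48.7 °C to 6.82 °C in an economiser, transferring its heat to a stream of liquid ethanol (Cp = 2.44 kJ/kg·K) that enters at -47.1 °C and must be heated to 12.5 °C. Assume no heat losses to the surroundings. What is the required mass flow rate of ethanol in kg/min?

ṁ_c = 206 kg/min

Heat released by hot stream: Q = 171 × 4.18 × (48.7 − 6.82) = 29935 kJ/min
Energy balance on cold side (adiabatic exchanger): Q = ṁ_c·Cp_c·(T_c,out − T_c,in)
ṁ_c = 29935 / [2.44 × (12.5 − -47.1)] = 205.85 kg/min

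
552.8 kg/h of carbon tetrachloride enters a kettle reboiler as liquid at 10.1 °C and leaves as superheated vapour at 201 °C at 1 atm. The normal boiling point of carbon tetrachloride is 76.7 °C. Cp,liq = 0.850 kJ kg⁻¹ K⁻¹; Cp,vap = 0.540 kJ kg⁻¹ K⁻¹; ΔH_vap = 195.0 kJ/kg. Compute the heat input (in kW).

Q = 48.9 kW

liquid 10.1→76.7 °C: 56.61 kJ/kg
vaporisation at 76.7 °C: 195 kJ/kg
vapour 76.7→201 °C: 67.122 kJ/kg
Δh = 56.61 + 195 + 67.122 = 318.73 kJ/kg
Q = ṁ·Δh = 552.8 kg/h × 318.73 kJ/kg = 176200 kJ/h
|Q| = 48.943 kW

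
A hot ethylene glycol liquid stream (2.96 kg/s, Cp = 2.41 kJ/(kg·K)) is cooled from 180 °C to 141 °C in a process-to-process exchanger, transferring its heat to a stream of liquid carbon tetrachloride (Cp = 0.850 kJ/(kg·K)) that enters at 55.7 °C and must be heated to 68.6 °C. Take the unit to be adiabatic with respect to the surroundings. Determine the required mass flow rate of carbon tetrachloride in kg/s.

ṁ_c = 25.4 kg/s

Heat released by hot stream: Q = 2.96 × 2.41 × (180 − 141) = 278.21 kJ/s
Energy balance on cold side (adiabatic exchanger): Q = ṁ_c·Cp_c·(T_c,out − T_c,in)
ṁ_c = 278.21 / [0.850 × (68.6 − 55.7)] = 25.373 kg/s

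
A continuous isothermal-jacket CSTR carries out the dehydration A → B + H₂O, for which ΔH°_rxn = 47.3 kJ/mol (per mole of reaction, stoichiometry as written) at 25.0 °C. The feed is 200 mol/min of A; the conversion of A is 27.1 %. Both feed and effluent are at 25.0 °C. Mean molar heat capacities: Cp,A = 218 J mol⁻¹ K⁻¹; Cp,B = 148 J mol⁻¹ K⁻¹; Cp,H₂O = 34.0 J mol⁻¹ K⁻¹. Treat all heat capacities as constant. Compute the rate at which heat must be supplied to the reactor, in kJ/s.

Extent of reaction ξ = 0.271 × 200 = 54.2 mol/min
Reaction term: ξ·ΔH°_rxn = 54.2 × 47.3 = 2563.7 kJ/min
Q = ΔH = 2563.7 kJ/min = 42.728 kW
Heat supplied = 42.728 kJ/s

Q_in = 42.7 kJ/s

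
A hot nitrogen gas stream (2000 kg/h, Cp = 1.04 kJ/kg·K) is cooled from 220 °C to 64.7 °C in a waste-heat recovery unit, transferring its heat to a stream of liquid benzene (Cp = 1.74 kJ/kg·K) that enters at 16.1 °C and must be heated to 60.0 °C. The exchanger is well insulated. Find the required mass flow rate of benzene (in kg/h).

Heat released by hot stream: Q = 2000 × 1.04 × (220 − 64.7) = 323020 kJ/h
Energy balance on cold side (adiabatic exchanger): Q = ṁ_c·Cp_c·(T_c,out − T_c,in)
ṁ_c = 323020 / [1.74 × (60.0 − 16.1)] = 4228.8 kg/h

ṁ_c = 4230 kg/h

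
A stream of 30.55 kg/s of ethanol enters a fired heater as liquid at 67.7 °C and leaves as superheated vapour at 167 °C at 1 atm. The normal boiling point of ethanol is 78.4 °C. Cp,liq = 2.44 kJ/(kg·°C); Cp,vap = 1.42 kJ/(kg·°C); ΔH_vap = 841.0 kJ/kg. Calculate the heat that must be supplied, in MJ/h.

Q = 109000 MJ/h

liquid 67.7→78.4 °C: 26.108 kJ/kg
vaporisation at 78.4 °C: 841 kJ/kg
vapour 78.4→167 °C: 125.81 kJ/kg
Δh = 26.108 + 841 + 125.81 = 992.92 kJ/kg
Q = ṁ·Δh = 30.55 kg/s × 992.92 kJ/kg = 30334 kJ/s
|Q| = 30334 kW = 109200 MJ/h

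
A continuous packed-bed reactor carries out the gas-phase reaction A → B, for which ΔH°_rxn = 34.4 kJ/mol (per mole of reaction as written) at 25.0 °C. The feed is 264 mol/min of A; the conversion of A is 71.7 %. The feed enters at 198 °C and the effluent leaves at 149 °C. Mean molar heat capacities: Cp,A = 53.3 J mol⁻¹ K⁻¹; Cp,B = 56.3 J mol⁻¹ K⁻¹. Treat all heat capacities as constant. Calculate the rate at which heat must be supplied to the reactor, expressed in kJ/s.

Extent of reaction ξ = 0.717 × 264 = 189.29 mol/min
Reaction term: ξ·ΔH°_rxn = 189.29 × 34.4 = 6511.5 kJ/min
Sensible, feed 198→25 °C: -2434.3 kJ/min
Outlet flows (mol/min): A 74.712, B 189.29
Sensible, products 25→149 °C: 1815.2 kJ/min
Q = ΔH = 5892.4 kJ/min = 98.207 kW
Heat supplied = 98.207 kJ/s

Q_in = 98.2 kJ/s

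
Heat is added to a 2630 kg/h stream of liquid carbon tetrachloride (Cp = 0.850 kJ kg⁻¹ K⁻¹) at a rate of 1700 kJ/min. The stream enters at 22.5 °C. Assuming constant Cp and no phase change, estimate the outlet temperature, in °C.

Q = 1700 kJ/min = 102000 kJ/h
ΔT = Q/(ṁ·Cp) = 102000/(2630×0.850) = 45.627 K
T_out = 22.5 + 45.627 = 68.127 °C

T_out = 68.1 °C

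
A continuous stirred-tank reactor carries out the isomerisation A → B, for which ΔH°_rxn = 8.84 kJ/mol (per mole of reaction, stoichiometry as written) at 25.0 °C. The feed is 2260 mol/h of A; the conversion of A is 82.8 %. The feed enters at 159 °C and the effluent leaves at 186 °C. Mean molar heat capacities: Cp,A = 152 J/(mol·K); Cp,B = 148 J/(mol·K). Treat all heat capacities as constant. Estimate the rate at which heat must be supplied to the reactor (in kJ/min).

Extent of reaction ξ = 0.828 × 2260 = 1871.3 mol/h
Reaction term: ξ·ΔH°_rxn = 1871.3 × 8.84 = 16542 kJ/h
Sensible, feed 159→25 °C: -46032 kJ/h
Outlet flows (mol/h): A 388.72, B 1871.3
Sensible, products 25→186 °C: 54102 kJ/h
Q = ΔH = 24612 kJ/h = 6.8367 kW
Heat supplied = 410.2 kJ/min

Q_in = 410 kJ/min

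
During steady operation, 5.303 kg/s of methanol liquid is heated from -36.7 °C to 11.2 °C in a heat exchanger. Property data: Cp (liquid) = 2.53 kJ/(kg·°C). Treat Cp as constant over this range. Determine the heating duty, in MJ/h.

Q = 2310 MJ/h

Q = ṁ·Cp·ΔT = 5.303 × 2.53 × (11.2 − -36.7) = 642.65 kJ/s
Heating duty = 2313.6 MJ/h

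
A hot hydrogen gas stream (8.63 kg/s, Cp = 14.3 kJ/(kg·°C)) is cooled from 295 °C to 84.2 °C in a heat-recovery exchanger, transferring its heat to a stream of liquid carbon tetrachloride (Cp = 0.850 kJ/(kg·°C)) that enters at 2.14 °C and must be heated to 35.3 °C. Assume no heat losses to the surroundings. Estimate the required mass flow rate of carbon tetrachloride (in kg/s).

Heat released by hot stream: Q = 8.63 × 14.3 × (295 − 84.2) = 26015 kJ/s
Energy balance on cold side (adiabatic exchanger): Q = ṁ_c·Cp_c·(T_c,out − T_c,in)
ṁ_c = 26015 / [0.850 × (35.3 − 2.14)] = 922.96 kg/s

ṁ_c = 923 kg/s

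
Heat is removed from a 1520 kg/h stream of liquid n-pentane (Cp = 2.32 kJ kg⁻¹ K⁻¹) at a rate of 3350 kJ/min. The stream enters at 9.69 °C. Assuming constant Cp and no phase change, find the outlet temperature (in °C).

T_out = -47.3 °C

Q = 3350 kJ/min = 201000 kJ/h
ΔT = Q/(ṁ·Cp) = 201000/(1520×2.32) = 56.999 K
T_out = 9.69 − 56.999 = -47.309 °C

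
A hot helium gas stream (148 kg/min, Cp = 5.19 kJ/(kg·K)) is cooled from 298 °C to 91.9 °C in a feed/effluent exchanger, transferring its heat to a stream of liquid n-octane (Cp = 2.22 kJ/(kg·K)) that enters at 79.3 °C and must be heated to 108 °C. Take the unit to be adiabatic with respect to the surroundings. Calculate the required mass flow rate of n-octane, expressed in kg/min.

ṁ_c = 2480 kg/min

Heat released by hot stream: Q = 148 × 5.19 × (298 − 91.9) = 158310 kJ/min
Energy balance on cold side (adiabatic exchanger): Q = ṁ_c·Cp_c·(T_c,out − T_c,in)
ṁ_c = 158310 / [2.22 × (108 − 79.3)] = 2484.7 kg/min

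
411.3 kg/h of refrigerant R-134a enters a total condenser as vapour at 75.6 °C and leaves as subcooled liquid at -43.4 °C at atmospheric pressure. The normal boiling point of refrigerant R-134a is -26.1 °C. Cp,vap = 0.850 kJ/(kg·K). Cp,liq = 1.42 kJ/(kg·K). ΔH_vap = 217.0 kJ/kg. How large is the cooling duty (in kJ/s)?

Q_c = 37.5 kJ/s

vapour 75.6→-26.1 °C: -86.445 kJ/kg
condensation at -26.1 °C: -217 kJ/kg
liquid -26.1→-43.4 °C: -24.566 kJ/kg
Δh = -86.445 + -217 + -24.566 = -328.01 kJ/kg
Q = ṁ·Δh = 411.3 kg/h × -328.01 kJ/kg = -134910 kJ/h
|Q| = 37.475 kW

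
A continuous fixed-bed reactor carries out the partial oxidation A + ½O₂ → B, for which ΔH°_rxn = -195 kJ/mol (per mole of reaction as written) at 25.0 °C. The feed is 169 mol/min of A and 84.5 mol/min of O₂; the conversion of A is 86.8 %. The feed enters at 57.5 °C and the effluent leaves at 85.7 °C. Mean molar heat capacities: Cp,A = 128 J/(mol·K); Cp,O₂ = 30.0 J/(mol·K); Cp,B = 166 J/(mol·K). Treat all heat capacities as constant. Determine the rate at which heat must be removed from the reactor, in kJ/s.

Q_out = 462 kJ/s

Extent of reaction ξ = 0.868 × 169 = 146.69 mol/min
Reaction term: ξ·ΔH°_rxn = 146.69 × -195 = -28605 kJ/min
Sensible, feed 57.5→25 °C: -785.43 kJ/min
Outlet flows (mol/min): A 22.308, O₂ 11.154, B 146.69
Sensible, products 25→85.7 °C: 1671.7 kJ/min
Q = ΔH = -27719 kJ/min = -461.98 kW
Heat removed = 461.98 kJ/s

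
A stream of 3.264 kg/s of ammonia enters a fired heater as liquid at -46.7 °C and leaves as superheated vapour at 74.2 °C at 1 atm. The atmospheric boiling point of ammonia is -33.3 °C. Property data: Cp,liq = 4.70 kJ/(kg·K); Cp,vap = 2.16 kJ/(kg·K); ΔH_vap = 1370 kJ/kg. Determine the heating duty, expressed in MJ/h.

liquid -46.7→-33.3 °C: 62.98 kJ/kg
vaporisation at -33.3 °C: 1370 kJ/kg
vapour -33.3→74.2 °C: 232.2 kJ/kg
Δh = 62.98 + 1370 + 232.2 = 1665.2 kJ/kg
Q = ṁ·Δh = 3.264 kg/s × 1665.2 kJ/kg = 5435.1 kJ/s
|Q| = 5435.1 kW = 19567 MJ/h

Q = 19600 MJ/h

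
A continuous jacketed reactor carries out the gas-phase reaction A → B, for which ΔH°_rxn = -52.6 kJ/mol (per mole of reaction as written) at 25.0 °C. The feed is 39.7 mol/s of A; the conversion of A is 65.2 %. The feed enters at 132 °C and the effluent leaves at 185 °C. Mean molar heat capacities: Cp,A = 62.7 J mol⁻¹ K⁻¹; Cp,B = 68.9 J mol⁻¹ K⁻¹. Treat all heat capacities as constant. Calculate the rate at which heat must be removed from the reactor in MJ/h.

Q_out = 4330 MJ/h

Extent of reaction ξ = 0.652 × 39.7 = 25.884 mol/s
Reaction term: ξ·ΔH°_rxn = 25.884 × -52.6 = -1361.5 kJ/s
Sensible, feed 132→25 °C: -266.34 kJ/s
Outlet flows (mol/s): A 13.816, B 25.884
Sensible, products 25→185 °C: 423.95 kJ/s
Q = ΔH = -1203.9 kJ/s = -1203.9 kW
Heat removed = 4334.1 MJ/h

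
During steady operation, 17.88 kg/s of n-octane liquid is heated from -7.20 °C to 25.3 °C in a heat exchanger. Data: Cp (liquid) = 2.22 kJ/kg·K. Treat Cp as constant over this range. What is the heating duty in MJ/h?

Q = 4640 MJ/h

Q = ṁ·Cp·ΔT = 17.88 × 2.22 × (25.3 − -7.20) = 1290 kJ/s
Heating duty = 4644.2 MJ/h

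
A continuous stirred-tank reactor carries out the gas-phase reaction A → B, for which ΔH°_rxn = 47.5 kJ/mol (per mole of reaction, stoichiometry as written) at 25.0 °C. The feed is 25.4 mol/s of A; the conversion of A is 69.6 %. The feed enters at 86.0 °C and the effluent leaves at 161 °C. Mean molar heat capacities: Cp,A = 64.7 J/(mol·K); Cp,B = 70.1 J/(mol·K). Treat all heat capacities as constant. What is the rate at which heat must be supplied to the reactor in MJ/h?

Extent of reaction ξ = 0.696 × 25.4 = 17.678 mol/s
Reaction term: ξ·ΔH°_rxn = 17.678 × 47.5 = 839.72 kJ/s
Sensible, feed 86.0→25 °C: -100.25 kJ/s
Outlet flows (mol/s): A 7.7216, B 17.678
Sensible, products 25→161 °C: 236.48 kJ/s
Q = ΔH = 975.96 kJ/s = 975.96 kW
Heat supplied = 3513.5 MJ/h

Q_in = 3510 MJ/h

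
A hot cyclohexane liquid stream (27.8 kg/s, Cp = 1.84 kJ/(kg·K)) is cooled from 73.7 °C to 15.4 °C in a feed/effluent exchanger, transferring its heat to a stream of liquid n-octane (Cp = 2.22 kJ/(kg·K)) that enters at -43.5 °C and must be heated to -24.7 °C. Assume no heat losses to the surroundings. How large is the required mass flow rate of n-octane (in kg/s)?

ṁ_c = 71.5 kg/s

Heat released by hot stream: Q = 27.8 × 1.84 × (73.7 − 15.4) = 2982.2 kJ/s
Energy balance on cold side (adiabatic exchanger): Q = ṁ_c·Cp_c·(T_c,out − T_c,in)
ṁ_c = 2982.2 / [2.22 × (-24.7 − -43.5)] = 71.453 kg/s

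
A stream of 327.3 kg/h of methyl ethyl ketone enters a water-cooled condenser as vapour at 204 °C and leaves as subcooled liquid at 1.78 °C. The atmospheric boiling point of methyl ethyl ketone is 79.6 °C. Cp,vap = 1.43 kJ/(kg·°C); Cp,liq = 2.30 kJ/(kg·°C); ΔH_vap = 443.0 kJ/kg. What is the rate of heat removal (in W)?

Q_c = 72700 W

vapour 204→79.6 °C: -177.89 kJ/kg
condensation at 79.6 °C: -443 kJ/kg
liquid 79.6→1.78 °C: -178.99 kJ/kg
Δh = -177.89 + -443 + -178.99 = -799.88 kJ/kg
Q = ṁ·Δh = 327.3 kg/h × -799.88 kJ/kg = -261800 kJ/h
|Q| = 72.722 kW = 72722 W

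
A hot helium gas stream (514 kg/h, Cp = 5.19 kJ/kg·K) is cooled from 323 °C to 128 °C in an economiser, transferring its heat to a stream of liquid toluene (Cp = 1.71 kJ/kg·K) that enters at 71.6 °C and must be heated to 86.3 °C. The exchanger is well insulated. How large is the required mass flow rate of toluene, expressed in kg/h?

Heat released by hot stream: Q = 514 × 5.19 × (323 − 128) = 520190 kJ/h
Energy balance on cold side (adiabatic exchanger): Q = ṁ_c·Cp_c·(T_c,out − T_c,in)
ṁ_c = 520190 / [1.71 × (86.3 − 71.6)] = 20694 kg/h

ṁ_c = 20700 kg/h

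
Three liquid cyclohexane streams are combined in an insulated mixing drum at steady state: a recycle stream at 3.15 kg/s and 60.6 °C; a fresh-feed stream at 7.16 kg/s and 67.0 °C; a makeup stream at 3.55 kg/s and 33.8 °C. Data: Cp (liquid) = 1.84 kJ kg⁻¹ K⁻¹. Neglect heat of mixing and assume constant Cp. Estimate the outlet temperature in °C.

T_out = 57.0 °C

Adiabatic, steady state ⇒ Σ ṁᵢCp,ᵢ(T_out − Tᵢ) = 0
Σ ṁᵢCp,ᵢTᵢ = 3.15×1.84×60.6 + 7.16×1.84×67.0 + 3.55×1.84×33.8 = 1454.7
Σ ṁᵢCp,ᵢ = 3.15×1.84 + 7.16×1.84 + 3.55×1.84 = 25.502
T_out = 1454.7 / 25.502 = 57.042 °C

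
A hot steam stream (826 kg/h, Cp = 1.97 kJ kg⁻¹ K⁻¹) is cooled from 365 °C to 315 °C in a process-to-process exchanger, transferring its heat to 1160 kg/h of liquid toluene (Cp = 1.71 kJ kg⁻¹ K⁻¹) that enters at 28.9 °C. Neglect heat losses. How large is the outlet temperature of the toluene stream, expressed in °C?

Heat released by hot stream: Q = 826 × 1.97 × (365 − 315) = 81361 kJ/h
Energy balance on cold side (adiabatic exchanger): Q = ṁ_c·Cp_c·(T_c,out − T_c,in)
T_c,out = 28.9 + 81361/(1160 × 1.71) = 69.917 °C

T_c,out = 69.9 °C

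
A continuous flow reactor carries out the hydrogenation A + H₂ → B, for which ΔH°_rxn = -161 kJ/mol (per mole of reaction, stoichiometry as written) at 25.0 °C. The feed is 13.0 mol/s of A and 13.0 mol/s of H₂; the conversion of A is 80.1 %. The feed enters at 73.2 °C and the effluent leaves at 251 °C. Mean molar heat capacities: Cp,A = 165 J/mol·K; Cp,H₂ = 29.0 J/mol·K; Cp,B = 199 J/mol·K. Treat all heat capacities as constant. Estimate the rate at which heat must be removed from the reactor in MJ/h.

Q_out = 4380 MJ/h

Extent of reaction ξ = 0.801 × 13.0 = 10.413 mol/s
Reaction term: ξ·ΔH°_rxn = 10.413 × -161 = -1676.5 kJ/s
Sensible, feed 73.2→25 °C: -121.56 kJ/s
Outlet flows (mol/s): A 2.587, H₂ 2.587, B 10.413
Sensible, products 25→251 °C: 581.74 kJ/s
Q = ΔH = -1216.3 kJ/s = -1216.3 kW
Heat removed = 4378.7 MJ/h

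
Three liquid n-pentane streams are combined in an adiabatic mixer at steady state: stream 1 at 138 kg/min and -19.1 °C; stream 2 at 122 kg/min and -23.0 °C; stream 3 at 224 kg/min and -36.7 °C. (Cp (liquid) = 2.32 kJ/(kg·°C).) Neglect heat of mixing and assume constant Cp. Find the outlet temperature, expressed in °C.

T_out = -28.2 °C

No heat crosses the boundary, so H_out = H_in.
T_out = Σ ṁᵢCp,ᵢTᵢ / Σ ṁᵢCp,ᵢ
      = -31697 / 1122.9 = -28.229 °C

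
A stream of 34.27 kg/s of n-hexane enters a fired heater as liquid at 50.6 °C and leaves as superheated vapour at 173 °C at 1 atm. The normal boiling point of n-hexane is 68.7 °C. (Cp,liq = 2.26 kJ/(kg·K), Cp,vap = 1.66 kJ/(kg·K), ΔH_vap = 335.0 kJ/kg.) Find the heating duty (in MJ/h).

Q = 67700 MJ/h

liquid 50.6→68.7 °C: 40.906 kJ/kg
vaporisation at 68.7 °C: 335 kJ/kg
vapour 68.7→173 °C: 173.14 kJ/kg
Δh = 40.906 + 335 + 173.14 = 549.04 kJ/kg
Q = ṁ·Δh = 34.27 kg/s × 549.04 kJ/kg = 18816 kJ/s
|Q| = 18816 kW = 67737 MJ/h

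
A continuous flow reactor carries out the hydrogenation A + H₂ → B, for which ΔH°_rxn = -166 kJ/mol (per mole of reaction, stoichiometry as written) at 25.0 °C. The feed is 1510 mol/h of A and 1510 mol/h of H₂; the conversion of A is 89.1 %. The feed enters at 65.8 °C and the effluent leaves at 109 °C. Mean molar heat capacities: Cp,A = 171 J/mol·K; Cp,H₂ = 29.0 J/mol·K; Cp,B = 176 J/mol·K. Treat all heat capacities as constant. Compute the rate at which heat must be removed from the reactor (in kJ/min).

Extent of reaction ξ = 0.891 × 1510 = 1345.4 mol/h
Reaction term: ξ·ΔH°_rxn = 1345.4 × -166 = -223340 kJ/h
Sensible, feed 65.8→25 °C: -12322 kJ/h
Outlet flows (mol/h): A 164.59, H₂ 164.59, B 1345.4
Sensible, products 25→109 °C: 22656 kJ/h
Q = ΔH = -213000 kJ/h = -59.168 kW
Heat removed = 3550.1 kJ/min

Q_out = 3550 kJ/min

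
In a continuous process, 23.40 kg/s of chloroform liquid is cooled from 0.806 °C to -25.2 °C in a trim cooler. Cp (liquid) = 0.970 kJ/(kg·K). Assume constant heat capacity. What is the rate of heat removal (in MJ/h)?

Q = ṁ·Cp·ΔT = 23.40 × 0.970 × (-25.2 − 0.806) = -590.28 kJ/s
Cooling duty = 2125 MJ/h

Q_c = 2130 MJ/h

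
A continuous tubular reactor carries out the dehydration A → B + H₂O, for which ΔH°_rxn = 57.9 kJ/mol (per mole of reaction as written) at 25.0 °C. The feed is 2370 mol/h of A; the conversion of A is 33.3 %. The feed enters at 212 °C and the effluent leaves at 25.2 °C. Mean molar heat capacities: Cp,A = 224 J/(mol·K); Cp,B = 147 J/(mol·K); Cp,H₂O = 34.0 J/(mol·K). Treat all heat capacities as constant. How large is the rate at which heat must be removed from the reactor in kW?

Extent of reaction ξ = 0.333 × 2370 = 789.21 mol/h
Reaction term: ξ·ΔH°_rxn = 789.21 × 57.9 = 45695 kJ/h
Sensible, feed 212→25 °C: -99275 kJ/h
Outlet flows (mol/h): A 1580.8, B 789.21, H₂O 789.21
Sensible, products 25→25.2 °C: 99.389 kJ/h
Q = ΔH = -53480 kJ/h = -14.856 kW
Heat removed = 14.856 kW

Q_out = 14.9 kW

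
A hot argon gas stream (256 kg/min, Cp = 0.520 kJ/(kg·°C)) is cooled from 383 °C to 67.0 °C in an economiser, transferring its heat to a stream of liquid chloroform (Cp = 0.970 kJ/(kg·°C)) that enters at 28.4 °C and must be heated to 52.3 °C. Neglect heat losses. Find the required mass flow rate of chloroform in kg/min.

Heat released by hot stream: Q = 256 × 0.520 × (383 − 67.0) = 42066 kJ/min
Energy balance on cold side (adiabatic exchanger): Q = ṁ_c·Cp_c·(T_c,out − T_c,in)
ṁ_c = 42066 / [0.970 × (52.3 − 28.4)] = 1814.5 kg/min

ṁ_c = 1810 kg/min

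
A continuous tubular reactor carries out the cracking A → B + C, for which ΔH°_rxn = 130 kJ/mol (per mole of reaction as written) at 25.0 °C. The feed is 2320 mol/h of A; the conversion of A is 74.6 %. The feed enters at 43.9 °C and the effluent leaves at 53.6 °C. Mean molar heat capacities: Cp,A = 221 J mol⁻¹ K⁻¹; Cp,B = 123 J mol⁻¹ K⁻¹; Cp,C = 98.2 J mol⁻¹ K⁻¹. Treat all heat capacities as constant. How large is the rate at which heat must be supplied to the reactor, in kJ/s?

Q_in = 63.9 kJ/s

Extent of reaction ξ = 0.746 × 2320 = 1730.7 mol/h
Reaction term: ξ·ΔH°_rxn = 1730.7 × 130 = 224990 kJ/h
Sensible, feed 43.9→25 °C: -9690.4 kJ/h
Outlet flows (mol/h): A 589.28, B 1730.7, C 1730.7
Sensible, products 25→53.6 °C: 14674 kJ/h
Q = ΔH = 229980 kJ/h = 63.882 kW
Heat supplied = 63.882 kJ/s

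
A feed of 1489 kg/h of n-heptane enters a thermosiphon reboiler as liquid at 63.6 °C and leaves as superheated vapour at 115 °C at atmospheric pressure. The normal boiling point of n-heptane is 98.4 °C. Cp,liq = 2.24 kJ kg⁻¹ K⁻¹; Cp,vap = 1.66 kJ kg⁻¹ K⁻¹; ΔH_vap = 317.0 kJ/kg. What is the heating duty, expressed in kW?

Q = 175 kW

liquid 63.6→98.4 °C: 77.952 kJ/kg
vaporisation at 98.4 °C: 317 kJ/kg
vapour 98.4→115 °C: 27.556 kJ/kg
Δh = 77.952 + 317 + 27.556 = 422.51 kJ/kg
Q = ṁ·Δh = 1489 kg/h × 422.51 kJ/kg = 629110 kJ/h
|Q| = 174.75 kW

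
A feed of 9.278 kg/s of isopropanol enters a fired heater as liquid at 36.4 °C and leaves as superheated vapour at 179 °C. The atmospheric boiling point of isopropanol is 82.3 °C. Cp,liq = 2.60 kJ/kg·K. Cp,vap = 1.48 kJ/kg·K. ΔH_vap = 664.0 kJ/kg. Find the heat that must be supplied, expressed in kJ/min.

Q = 516000 kJ/min

liquid 36.4→82.3 °C: 119.34 kJ/kg
vaporisation at 82.3 °C: 664 kJ/kg
vapour 82.3→179 °C: 143.12 kJ/kg
Δh = 119.34 + 664 + 143.12 = 926.46 kJ/kg
Q = ṁ·Δh = 9.278 kg/s × 926.46 kJ/kg = 8595.7 kJ/s
|Q| = 8595.7 kW = 515740 kJ/min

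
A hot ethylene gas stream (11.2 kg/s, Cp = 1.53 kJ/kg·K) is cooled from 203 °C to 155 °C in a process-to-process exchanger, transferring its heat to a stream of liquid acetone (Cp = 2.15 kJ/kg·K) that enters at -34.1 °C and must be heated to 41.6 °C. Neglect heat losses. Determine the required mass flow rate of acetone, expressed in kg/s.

Heat released by hot stream: Q = 11.2 × 1.53 × (203 − 155) = 822.53 kJ/s
Energy balance on cold side (adiabatic exchanger): Q = ṁ_c·Cp_c·(T_c,out − T_c,in)
ṁ_c = 822.53 / [2.15 × (41.6 − -34.1)] = 5.0538 kg/s

ṁ_c = 5.05 kg/s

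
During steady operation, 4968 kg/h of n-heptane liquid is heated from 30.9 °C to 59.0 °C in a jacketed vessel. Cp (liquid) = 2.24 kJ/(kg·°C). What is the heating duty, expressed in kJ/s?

Q = ṁ·Cp·ΔT = 4968 × 2.24 × (59.0 − 30.9) = 312710 kJ/h
Converting: 312710 / 3600 s = 86.863 kW

Q = 86.9 kJ/s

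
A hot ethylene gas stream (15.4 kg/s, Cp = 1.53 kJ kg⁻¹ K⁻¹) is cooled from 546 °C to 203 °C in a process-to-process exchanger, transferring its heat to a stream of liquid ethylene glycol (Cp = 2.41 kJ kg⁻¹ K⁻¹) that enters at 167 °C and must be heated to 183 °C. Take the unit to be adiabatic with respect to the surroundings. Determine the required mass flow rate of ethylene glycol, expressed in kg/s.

Heat released by hot stream: Q = 15.4 × 1.53 × (546 − 203) = 8081.8 kJ/s
Energy balance on cold side (adiabatic exchanger): Q = ṁ_c·Cp_c·(T_c,out − T_c,in)
ṁ_c = 8081.8 / [2.41 × (183 − 167)] = 209.59 kg/s

ṁ_c = 210 kg/s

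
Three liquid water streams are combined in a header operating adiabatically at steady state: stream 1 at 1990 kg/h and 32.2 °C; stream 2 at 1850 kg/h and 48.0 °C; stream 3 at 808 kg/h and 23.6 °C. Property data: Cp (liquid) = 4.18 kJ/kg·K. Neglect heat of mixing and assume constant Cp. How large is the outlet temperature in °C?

T_out = 37.0 °C

Energy balance with Q = 0: Σ ṁᵢCp,ᵢ(T_out − Tᵢ) = 0
Σ ṁᵢCp,ᵢTᵢ = 1990×4.18×32.2 + 1850×4.18×48.0 + 808×4.18×23.6 = 718740
Σ ṁᵢCp,ᵢ = 1990×4.18 + 1850×4.18 + 808×4.18 = 19429
T_out = 718740 / 19429 = 36.994 °C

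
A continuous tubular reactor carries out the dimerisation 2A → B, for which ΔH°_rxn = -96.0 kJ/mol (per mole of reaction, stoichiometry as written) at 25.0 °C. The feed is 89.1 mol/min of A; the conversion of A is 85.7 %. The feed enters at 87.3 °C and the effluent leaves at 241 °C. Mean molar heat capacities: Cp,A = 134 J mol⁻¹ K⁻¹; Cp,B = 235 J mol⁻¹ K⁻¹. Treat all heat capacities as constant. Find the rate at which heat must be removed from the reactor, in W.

Extent of reaction ξ = 0.857 × 89.1 / 2 = 38.179 mol/min
Reaction term: ξ·ΔH°_rxn = 38.179 × -96.0 = -3665.2 kJ/min
Sensible, feed 87.3→25 °C: -743.82 kJ/min
Outlet flows (mol/min): A 12.741, B 38.179
Sensible, products 25→241 °C: 2306.8 kJ/min
Q = ΔH = -2102.3 kJ/min = -35.038 kW
Heat removed = 35038 W

Q_out = 35000 W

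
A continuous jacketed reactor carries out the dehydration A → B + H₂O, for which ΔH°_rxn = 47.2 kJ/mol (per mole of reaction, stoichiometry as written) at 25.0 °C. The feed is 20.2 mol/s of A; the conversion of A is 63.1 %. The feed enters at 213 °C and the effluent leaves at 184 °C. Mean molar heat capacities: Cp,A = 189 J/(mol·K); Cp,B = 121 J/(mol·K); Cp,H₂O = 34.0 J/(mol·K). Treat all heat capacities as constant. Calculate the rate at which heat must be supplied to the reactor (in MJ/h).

Extent of reaction ξ = 0.631 × 20.2 = 12.746 mol/s
Reaction term: ξ·ΔH°_rxn = 12.746 × 47.2 = 601.62 kJ/s
Sensible, feed 213→25 °C: -717.75 kJ/s
Outlet flows (mol/s): A 7.4538, B 12.746, H₂O 12.746
Sensible, products 25→184 °C: 538.12 kJ/s
Q = ΔH = 422 kJ/s = 422 kW
Heat supplied = 1519.2 MJ/h

Q_in = 1520 MJ/h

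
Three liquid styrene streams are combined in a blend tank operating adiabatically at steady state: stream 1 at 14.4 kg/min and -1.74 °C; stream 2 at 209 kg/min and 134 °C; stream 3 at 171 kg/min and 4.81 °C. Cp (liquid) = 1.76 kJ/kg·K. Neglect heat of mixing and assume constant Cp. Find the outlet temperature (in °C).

No heat crosses the boundary, so H_out = H_in.
T_out = Σ ṁᵢCp,ᵢTᵢ / Σ ṁᵢCp,ᵢ
      = 50694 / 694.14 = 73.031 °C

T_out = 73.0 °C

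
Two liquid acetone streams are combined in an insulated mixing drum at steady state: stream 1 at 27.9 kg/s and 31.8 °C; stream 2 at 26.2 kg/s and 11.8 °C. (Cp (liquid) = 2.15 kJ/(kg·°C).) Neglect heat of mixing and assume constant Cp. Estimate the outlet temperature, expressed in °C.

Energy balance with Q = 0: Σ ṁᵢCp,ᵢ(T_out − Tᵢ) = 0
Σ ṁᵢCp,ᵢTᵢ = 27.9×2.15×31.8 + 26.2×2.15×11.8 = 2572.2
Σ ṁᵢCp,ᵢ = 27.9×2.15 + 26.2×2.15 = 116.31
T_out = 2572.2 / 116.31 = 22.114 °C

T_out = 22.1 °C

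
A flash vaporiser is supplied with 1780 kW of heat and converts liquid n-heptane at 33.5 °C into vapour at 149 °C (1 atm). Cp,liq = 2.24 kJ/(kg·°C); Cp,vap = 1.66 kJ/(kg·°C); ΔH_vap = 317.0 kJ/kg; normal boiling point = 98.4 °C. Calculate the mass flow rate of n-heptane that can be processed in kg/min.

Δh = 2.24×(98.4−33.5) + 317.0 + 1.66×(149−98.4) = 546.37 kJ/kg
Q = 1780 kW = 1780 kJ/s = 106800 kJ/min
ṁ = Q/Δh = 106800 / 546.37 = 195.47 kg/min

ṁ = 195 kg/min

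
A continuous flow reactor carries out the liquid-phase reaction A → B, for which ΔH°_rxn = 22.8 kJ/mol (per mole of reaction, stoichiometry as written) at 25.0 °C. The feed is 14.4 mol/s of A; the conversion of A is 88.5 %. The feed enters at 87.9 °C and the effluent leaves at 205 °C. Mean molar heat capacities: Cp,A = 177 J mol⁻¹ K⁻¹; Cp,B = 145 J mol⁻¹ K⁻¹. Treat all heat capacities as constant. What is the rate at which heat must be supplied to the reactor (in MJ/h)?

Q_in = 1860 MJ/h

Extent of reaction ξ = 0.885 × 14.4 = 12.744 mol/s
Reaction term: ξ·ΔH°_rxn = 12.744 × 22.8 = 290.56 kJ/s
Sensible, feed 87.9→25 °C: -160.32 kJ/s
Outlet flows (mol/s): A 1.656, B 12.744
Sensible, products 25→205 °C: 385.38 kJ/s
Q = ΔH = 515.62 kJ/s = 515.62 kW
Heat supplied = 1856.2 MJ/h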